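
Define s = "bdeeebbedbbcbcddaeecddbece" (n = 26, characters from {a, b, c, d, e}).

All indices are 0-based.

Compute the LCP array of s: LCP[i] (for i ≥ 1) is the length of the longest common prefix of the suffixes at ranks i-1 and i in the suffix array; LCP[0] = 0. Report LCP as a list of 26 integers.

sorted suffixes:
  #0 SA[0]=16  'aeecddbece'
  #1 SA[1]=9  'bbcbcddaeecddbece'
  #2 SA[2]=5  'bbedbbcbcddaeecddbece'
  #3 SA[3]=10  'bcbcddaeecddbece'
  #4 SA[4]=12  'bcddaeecddbece'
  #5 SA[5]=0  'bdeeebbedbbcbcddaeecddbece'
  #6 SA[6]=22  'bece'
  #7 SA[7]=6  'bedbbcbcddaeecddbece'
  #8 SA[8]=11  'cbcddaeecddbece'
  #9 SA[9]=13  'cddaeecddbece'
  #10 SA[10]=19  'cddbece'
  #11 SA[11]=24  'ce'
  #12 SA[12]=15  'daeecddbece'
  #13 SA[13]=8  'dbbcbcddaeecddbece'
  #14 SA[14]=21  'dbece'
  #15 SA[15]=14  'ddaeecddbece'
  #16 SA[16]=20  'ddbece'
  #17 SA[17]=1  'deeebbedbbcbcddaeecddbece'
  #18 SA[18]=25  'e'
  #19 SA[19]=4  'ebbedbbcbcddaeecddbece'
  #20 SA[20]=18  'ecddbece'
  #21 SA[21]=23  'ece'
  #22 SA[22]=7  'edbbcbcddaeecddbece'
  #23 SA[23]=3  'eebbedbbcbcddaeecddbece'
  #24 SA[24]=17  'eecddbece'
  #25 SA[25]=2  'eeebbedbbcbcddaeecddbece'

SA = [16, 9, 5, 10, 12, 0, 22, 6, 11, 13, 19, 24, 15, 8, 21, 14, 20, 1, 25, 4, 18, 23, 7, 3, 17, 2]
[i] adj suffixes → lcp
  [1] 16/9 → 0 ('')
  [2] 9/5 → 2 ('bb')
  [3] 5/10 → 1 ('b')
  [4] 10/12 → 2 ('bc')
  [5] 12/0 → 1 ('b')
  [6] 0/22 → 1 ('b')
  [7] 22/6 → 2 ('be')
  [8] 6/11 → 0 ('')
  [9] 11/13 → 1 ('c')
  [10] 13/19 → 3 ('cdd')
  [11] 19/24 → 1 ('c')
  [12] 24/15 → 0 ('')
  [13] 15/8 → 1 ('d')
  [14] 8/21 → 2 ('db')
  [15] 21/14 → 1 ('d')
  [16] 14/20 → 2 ('dd')
  [17] 20/1 → 1 ('d')
  [18] 1/25 → 0 ('')
  [19] 25/4 → 1 ('e')
  [20] 4/18 → 1 ('e')
  [21] 18/23 → 2 ('ec')
  [22] 23/7 → 1 ('e')
  [23] 7/3 → 1 ('e')
  [24] 3/17 → 2 ('ee')
  [25] 17/2 → 2 ('ee')

[0, 0, 2, 1, 2, 1, 1, 2, 0, 1, 3, 1, 0, 1, 2, 1, 2, 1, 0, 1, 1, 2, 1, 1, 2, 2]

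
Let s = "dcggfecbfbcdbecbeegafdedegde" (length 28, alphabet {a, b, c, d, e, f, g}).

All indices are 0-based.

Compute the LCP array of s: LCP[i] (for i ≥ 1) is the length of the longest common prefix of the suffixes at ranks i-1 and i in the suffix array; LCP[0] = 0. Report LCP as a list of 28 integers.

[0, 0, 1, 2, 1, 0, 2, 1, 1, 0, 1, 1, 2, 2, 0, 1, 3, 1, 1, 1, 2, 0, 1, 1, 0, 1, 1, 1]

rank | idx | suffix
   0 |  19 | afdedegde
   1 |   9 | bcdbecbeegafdedegde
   2 |  12 | becbeegafdedegde
   3 |  15 | beegafdedegde
   4 |   7 | bfbcdbecbeegafdedegde
   5 |  14 | cbeegafdedegde
   6 |   6 | cbfbcdbecbeegafdedegde
   7 |  10 | cdbecbeegafdedegde
   8 |   1 | cggfecbfbcdbecbeegafdedegde
   9 |  11 | dbecbeegafdedegde
  10 |   0 | dcggfecbfbcdbecbeegafdedegde
  11 |  26 | de
  12 |  21 | dedegde
  13 |  23 | degde
  14 |  27 | e
  15 |  13 | ecbeegafdedegde
  16 |   5 | ecbfbcdbecbeegafdedegde
  17 |  22 | edegde
  18 |  16 | eegafdedegde
  19 |  17 | egafdedegde
  20 |  24 | egde
  21 |   8 | fbcdbecbeegafdedegde
  22 |  20 | fdedegde
  23 |   4 | fecbfbcdbecbeegafdedegde
  24 |  18 | gafdedegde
  25 |  25 | gde
  26 |   3 | gfecbfbcdbecbeegafdedegde
  27 |   2 | ggfecbfbcdbecbeegafdedegde

SA = [19, 9, 12, 15, 7, 14, 6, 10, 1, 11, 0, 26, 21, 23, 27, 13, 5, 22, 16, 17, 24, 8, 20, 4, 18, 25, 3, 2]
[i] adj suffixes → lcp
  [1] 19/9 → 0 ('')
  [2] 9/12 → 1 ('b')
  [3] 12/15 → 2 ('be')
  [4] 15/7 → 1 ('b')
  [5] 7/14 → 0 ('')
  [6] 14/6 → 2 ('cb')
  [7] 6/10 → 1 ('c')
  [8] 10/1 → 1 ('c')
  [9] 1/11 → 0 ('')
  [10] 11/0 → 1 ('d')
  [11] 0/26 → 1 ('d')
  [12] 26/21 → 2 ('de')
  [13] 21/23 → 2 ('de')
  [14] 23/27 → 0 ('')
  [15] 27/13 → 1 ('e')
  [16] 13/5 → 3 ('ecb')
  [17] 5/22 → 1 ('e')
  [18] 22/16 → 1 ('e')
  [19] 16/17 → 1 ('e')
  [20] 17/24 → 2 ('eg')
  [21] 24/8 → 0 ('')
  [22] 8/20 → 1 ('f')
  [23] 20/4 → 1 ('f')
  [24] 4/18 → 0 ('')
  [25] 18/25 → 1 ('g')
  [26] 25/3 → 1 ('g')
  [27] 3/2 → 1 ('g')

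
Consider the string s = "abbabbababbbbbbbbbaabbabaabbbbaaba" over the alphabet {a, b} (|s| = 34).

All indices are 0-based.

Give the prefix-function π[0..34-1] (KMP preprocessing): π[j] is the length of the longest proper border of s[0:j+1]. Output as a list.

π[0] = 0
j=1 s[j]='b': π[1]=0 (border '')
j=2 s[j]='b': π[2]=0 (border '')
j=3 s[j]='a': π[3]=1 (border 'a')
j=4 s[j]='b': π[4]=2 (border 'ab')
j=5 s[j]='b': π[5]=3 (border 'abb')
j=6 s[j]='a': π[6]=4 (border 'abba')
j=7 s[j]='b': π[7]=5 (border 'abbab')
j=8 s[j]='a': k: 5→2→0; π[8]=1 (border 'a')
j=9 s[j]='b': π[9]=2 (border 'ab')
j=10 s[j]='b': π[10]=3 (border 'abb')
j=11 s[j]='b': k: 3→0; π[11]=0 (border '')
j=12 s[j]='b': π[12]=0 (border '')
j=13 s[j]='b': π[13]=0 (border '')
j=14 s[j]='b': π[14]=0 (border '')
j=15 s[j]='b': π[15]=0 (border '')
j=16 s[j]='b': π[16]=0 (border '')
j=17 s[j]='b': π[17]=0 (border '')
j=18 s[j]='a': π[18]=1 (border 'a')
j=19 s[j]='a': k: 1→0; π[19]=1 (border 'a')
j=20 s[j]='b': π[20]=2 (border 'ab')
j=21 s[j]='b': π[21]=3 (border 'abb')
j=22 s[j]='a': π[22]=4 (border 'abba')
j=23 s[j]='b': π[23]=5 (border 'abbab')
j=24 s[j]='a': k: 5→2→0; π[24]=1 (border 'a')
j=25 s[j]='a': k: 1→0; π[25]=1 (border 'a')
j=26 s[j]='b': π[26]=2 (border 'ab')
j=27 s[j]='b': π[27]=3 (border 'abb')
j=28 s[j]='b': k: 3→0; π[28]=0 (border '')
j=29 s[j]='b': π[29]=0 (border '')
j=30 s[j]='a': π[30]=1 (border 'a')
j=31 s[j]='a': k: 1→0; π[31]=1 (border 'a')
j=32 s[j]='b': π[32]=2 (border 'ab')
j=33 s[j]='a': k: 2→0; π[33]=1 (border 'a')

[0, 0, 0, 1, 2, 3, 4, 5, 1, 2, 3, 0, 0, 0, 0, 0, 0, 0, 1, 1, 2, 3, 4, 5, 1, 1, 2, 3, 0, 0, 1, 1, 2, 1]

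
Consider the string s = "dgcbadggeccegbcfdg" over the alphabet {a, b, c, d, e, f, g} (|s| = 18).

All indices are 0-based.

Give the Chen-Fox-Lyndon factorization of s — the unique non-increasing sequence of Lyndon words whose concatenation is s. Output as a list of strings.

["dg", "c", "b", "adggeccegbcfdg"]

emit factor 1: 'dg' (i=0, period=2)
emit factor 2: 'c' (i=2, period=1)
emit factor 3: 'b' (i=3, period=1)
emit factor 4: 'adggeccegbcfdg' (i=4, period=14)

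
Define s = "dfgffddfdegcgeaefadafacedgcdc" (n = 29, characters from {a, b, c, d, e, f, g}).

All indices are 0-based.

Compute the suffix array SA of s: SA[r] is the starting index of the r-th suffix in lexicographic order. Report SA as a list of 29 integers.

[21, 17, 14, 19, 28, 26, 22, 11, 18, 27, 5, 8, 6, 0, 24, 13, 23, 15, 9, 20, 16, 4, 7, 3, 1, 25, 10, 12, 2]

sorted suffixes:
  #0 SA[0]=21  'acedgcdc'
  #1 SA[1]=17  'adafacedgcdc'
  #2 SA[2]=14  'aefadafacedgcdc'
  #3 SA[3]=19  'afacedgcdc'
  #4 SA[4]=28  'c'
  #5 SA[5]=26  'cdc'
  #6 SA[6]=22  'cedgcdc'
  #7 SA[7]=11  'cgeaefadafacedgcdc'
  #8 SA[8]=18  'dafacedgcdc'
  #9 SA[9]=27  'dc'
  #10 SA[10]=5  'ddfdegcgeaefadafacedgcdc'
  #11 SA[11]=8  'degcgeaefadafacedgcdc'
  #12 SA[12]=6  'dfdegcgeaefadafacedgcdc'
  #13 SA[13]=0  'dfgffddfdegcgeaefadafacedgcdc'
  #14 SA[14]=24  'dgcdc'
  #15 SA[15]=13  'eaefadafacedgcdc'
  #16 SA[16]=23  'edgcdc'
  #17 SA[17]=15  'efadafacedgcdc'
  #18 SA[18]=9  'egcgeaefadafacedgcdc'
  #19 SA[19]=20  'facedgcdc'
  #20 SA[20]=16  'fadafacedgcdc'
  #21 SA[21]=4  'fddfdegcgeaefadafacedgcdc'
  #22 SA[22]=7  'fdegcgeaefadafacedgcdc'
  #23 SA[23]=3  'ffddfdegcgeaefadafacedgcdc'
  #24 SA[24]=1  'fgffddfdegcgeaefadafacedgcdc'
  #25 SA[25]=25  'gcdc'
  #26 SA[26]=10  'gcgeaefadafacedgcdc'
  #27 SA[27]=12  'geaefadafacedgcdc'
  #28 SA[28]=2  'gffddfdegcgeaefadafacedgcdc'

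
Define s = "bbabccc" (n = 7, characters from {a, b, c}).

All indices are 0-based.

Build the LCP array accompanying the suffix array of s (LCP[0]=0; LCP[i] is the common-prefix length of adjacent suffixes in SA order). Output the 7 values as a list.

[0, 0, 1, 1, 0, 1, 2]

rank→(start, suffix):
  0 → (2, 'abccc')
  1 → (1, 'babccc')
  2 → (0, 'bbabccc')
  3 → (3, 'bccc')
  4 → (6, 'c')
  5 → (5, 'cc')
  6 → (4, 'ccc')

SA = [2, 1, 0, 3, 6, 5, 4]
i: (SA[i-1],SA[i]) lcp shared
  1: (2,1) 0 ''
  2: (1,0) 1 'b'
  3: (0,3) 1 'b'
  4: (3,6) 0 ''
  5: (6,5) 1 'c'
  6: (5,4) 2 'cc'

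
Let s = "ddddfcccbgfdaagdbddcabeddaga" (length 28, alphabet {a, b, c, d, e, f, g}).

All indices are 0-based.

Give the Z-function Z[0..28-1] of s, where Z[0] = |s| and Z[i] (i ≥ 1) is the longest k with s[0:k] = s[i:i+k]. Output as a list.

Z[0]=28
i=1: i≥r, start 0; Z[1]=3 scan→box=[1,4)
i=2: min(r-i=2, Z[1]=3)=2; Z[2]=2
i=3: min(r-i=1, Z[2]=2)=1; Z[3]=1
i=4: i≥r, start 0; Z[4]=0
i=5: i≥r, start 0; Z[5]=0
i=6: i≥r, start 0; Z[6]=0
i=7: i≥r, start 0; Z[7]=0
i=8: i≥r, start 0; Z[8]=0
i=9: i≥r, start 0; Z[9]=0
i=10: i≥r, start 0; Z[10]=0
i=11: i≥r, start 0; Z[11]=1 scan→box=[11,12)
i=12: i≥r, start 0; Z[12]=0
i=13: i≥r, start 0; Z[13]=0
i=14: i≥r, start 0; Z[14]=0
i=15: i≥r, start 0; Z[15]=1 scan→box=[15,16)
i=16: i≥r, start 0; Z[16]=0
i=17: i≥r, start 0; Z[17]=2 scan→box=[17,19)
i=18: min(r-i=1, Z[1]=3)=1; Z[18]=1
i=19: i≥r, start 0; Z[19]=0
i=20: i≥r, start 0; Z[20]=0
i=21: i≥r, start 0; Z[21]=0
i=22: i≥r, start 0; Z[22]=0
i=23: i≥r, start 0; Z[23]=2 scan→box=[23,25)
i=24: min(r-i=1, Z[1]=3)=1; Z[24]=1
i=25: i≥r, start 0; Z[25]=0
i=26: i≥r, start 0; Z[26]=0
i=27: i≥r, start 0; Z[27]=0

[28, 3, 2, 1, 0, 0, 0, 0, 0, 0, 0, 1, 0, 0, 0, 1, 0, 2, 1, 0, 0, 0, 0, 2, 1, 0, 0, 0]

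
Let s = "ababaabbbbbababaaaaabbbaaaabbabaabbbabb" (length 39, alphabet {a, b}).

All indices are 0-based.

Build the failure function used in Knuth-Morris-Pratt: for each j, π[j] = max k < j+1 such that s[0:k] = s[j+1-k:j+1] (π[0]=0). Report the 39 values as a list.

[0, 0, 1, 2, 3, 1, 2, 0, 0, 0, 0, 1, 2, 3, 4, 5, 6, 1, 1, 1, 2, 0, 0, 1, 1, 1, 1, 2, 0, 1, 2, 3, 1, 2, 0, 0, 1, 2, 0]

π[0] = 0
j=1 s[j]='b': π[1]=0 (border '')
j=2 s[j]='a': π[2]=1 (border 'a')
j=3 s[j]='b': π[3]=2 (border 'ab')
j=4 s[j]='a': π[4]=3 (border 'aba')
j=5 s[j]='a': k: 3→1→0; π[5]=1 (border 'a')
j=6 s[j]='b': π[6]=2 (border 'ab')
j=7 s[j]='b': k: 2→0; π[7]=0 (border '')
j=8 s[j]='b': π[8]=0 (border '')
j=9 s[j]='b': π[9]=0 (border '')
j=10 s[j]='b': π[10]=0 (border '')
j=11 s[j]='a': π[11]=1 (border 'a')
j=12 s[j]='b': π[12]=2 (border 'ab')
j=13 s[j]='a': π[13]=3 (border 'aba')
j=14 s[j]='b': π[14]=4 (border 'abab')
j=15 s[j]='a': π[15]=5 (border 'ababa')
j=16 s[j]='a': π[16]=6 (border 'ababaa')
j=17 s[j]='a': k: 6→1→0; π[17]=1 (border 'a')
j=18 s[j]='a': k: 1→0; π[18]=1 (border 'a')
j=19 s[j]='a': k: 1→0; π[19]=1 (border 'a')
j=20 s[j]='b': π[20]=2 (border 'ab')
j=21 s[j]='b': k: 2→0; π[21]=0 (border '')
j=22 s[j]='b': π[22]=0 (border '')
j=23 s[j]='a': π[23]=1 (border 'a')
j=24 s[j]='a': k: 1→0; π[24]=1 (border 'a')
j=25 s[j]='a': k: 1→0; π[25]=1 (border 'a')
j=26 s[j]='a': k: 1→0; π[26]=1 (border 'a')
j=27 s[j]='b': π[27]=2 (border 'ab')
j=28 s[j]='b': k: 2→0; π[28]=0 (border '')
j=29 s[j]='a': π[29]=1 (border 'a')
j=30 s[j]='b': π[30]=2 (border 'ab')
j=31 s[j]='a': π[31]=3 (border 'aba')
j=32 s[j]='a': k: 3→1→0; π[32]=1 (border 'a')
j=33 s[j]='b': π[33]=2 (border 'ab')
j=34 s[j]='b': k: 2→0; π[34]=0 (border '')
j=35 s[j]='b': π[35]=0 (border '')
j=36 s[j]='a': π[36]=1 (border 'a')
j=37 s[j]='b': π[37]=2 (border 'ab')
j=38 s[j]='b': k: 2→0; π[38]=0 (border '')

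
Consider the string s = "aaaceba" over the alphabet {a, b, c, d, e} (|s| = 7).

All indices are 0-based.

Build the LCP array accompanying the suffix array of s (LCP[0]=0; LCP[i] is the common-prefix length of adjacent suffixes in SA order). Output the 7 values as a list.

sorted suffixes:
  #0 SA[0]=6  'a'
  #1 SA[1]=0  'aaaceba'
  #2 SA[2]=1  'aaceba'
  #3 SA[3]=2  'aceba'
  #4 SA[4]=5  'ba'
  #5 SA[5]=3  'ceba'
  #6 SA[6]=4  'eba'

SA = [6, 0, 1, 2, 5, 3, 4]
rank  pair      lcp
   1  s[6:],s[0:]  1  'a'
   2  s[0:],s[1:]  2  'aa'
   3  s[1:],s[2:]  1  'a'
   4  s[2:],s[5:]  0  ''
   5  s[5:],s[3:]  0  ''
   6  s[3:],s[4:]  0  ''

[0, 1, 2, 1, 0, 0, 0]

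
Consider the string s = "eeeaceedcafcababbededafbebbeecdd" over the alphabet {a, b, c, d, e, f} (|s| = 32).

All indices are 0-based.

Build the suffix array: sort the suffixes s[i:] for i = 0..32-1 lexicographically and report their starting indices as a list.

rank | idx | suffix
   0 |  12 | ababbededafbebbeecdd
   1 |  14 | abbededafbebbeecdd
   2 |   3 | aceedcafcababbededafbebbeecdd
   3 |  21 | afbebbeecdd
   4 |   9 | afcababbededafbebbeecdd
   5 |  13 | babbededafbebbeecdd
   6 |  15 | bbededafbebbeecdd
   7 |  25 | bbeecdd
   8 |  23 | bebbeecdd
   9 |  16 | bededafbebbeecdd
  10 |  26 | beecdd
  11 |  11 | cababbededafbebbeecdd
  12 |   8 | cafcababbededafbebbeecdd
  13 |  29 | cdd
  14 |   4 | ceedcafcababbededafbebbeecdd
  15 |  31 | d
  16 |  20 | dafbebbeecdd
  17 |   7 | dcafcababbededafbebbeecdd
  18 |  30 | dd
  19 |  18 | dedafbebbeecdd
  20 |   2 | eaceedcafcababbededafbebbeecdd
  21 |  24 | ebbeecdd
  22 |  28 | ecdd
  23 |  19 | edafbebbeecdd
  24 |   6 | edcafcababbededafbebbeecdd
  25 |  17 | ededafbebbeecdd
  26 |   1 | eeaceedcafcababbededafbebbeecdd
  27 |  27 | eecdd
  28 |   5 | eedcafcababbededafbebbeecdd
  29 |   0 | eeeaceedcafcababbededafbebbeecdd
  30 |  22 | fbebbeecdd
  31 |  10 | fcababbededafbebbeecdd

[12, 14, 3, 21, 9, 13, 15, 25, 23, 16, 26, 11, 8, 29, 4, 31, 20, 7, 30, 18, 2, 24, 28, 19, 6, 17, 1, 27, 5, 0, 22, 10]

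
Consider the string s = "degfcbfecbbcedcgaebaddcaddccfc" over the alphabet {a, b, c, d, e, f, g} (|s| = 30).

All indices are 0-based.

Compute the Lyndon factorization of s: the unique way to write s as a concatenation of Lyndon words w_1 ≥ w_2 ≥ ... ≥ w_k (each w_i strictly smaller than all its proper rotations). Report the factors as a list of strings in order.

emit factor 1: 'degf' (i=0, period=4)
emit factor 2: 'c' (i=4, period=1)
emit factor 3: 'bfec' (i=5, period=4)
emit factor 4: 'bbcedcg' (i=9, period=7)
emit factor 5: 'aeb' (i=16, period=3)
emit factor 6: 'addcaddccfc' (i=19, period=11)

["degf", "c", "bfec", "bbcedcg", "aeb", "addcaddccfc"]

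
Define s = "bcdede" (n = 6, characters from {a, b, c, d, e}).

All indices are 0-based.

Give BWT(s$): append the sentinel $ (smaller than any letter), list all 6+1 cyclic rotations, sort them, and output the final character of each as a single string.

e$becdd

rank  rotation last
    0  $bcdede  e
    1  bcdede$  $
    2  cdede$b  b
    3  de$bcde  e
    4  dede$bc  c
    5  e$bcded  d
    6  ede$bcd  d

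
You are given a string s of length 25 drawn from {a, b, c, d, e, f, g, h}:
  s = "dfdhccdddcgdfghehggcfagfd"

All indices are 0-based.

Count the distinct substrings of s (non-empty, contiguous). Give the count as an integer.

rank→(start, suffix):
  0 → (21, 'agfd')
  1 → (4, 'ccdddcgdfghehggcfagfd')
  2 → (5, 'cdddcgdfghehggcfagfd')
  3 → (19, 'cfagfd')
  4 → (9, 'cgdfghehggcfagfd')
  5 → (24, 'd')
  6 → (8, 'dcgdfghehggcfagfd')
  7 → (7, 'ddcgdfghehggcfagfd')
  8 → (6, 'dddcgdfghehggcfagfd')
  9 → (0, 'dfdhccdddcgdfghehggcfagfd')
  10 → (11, 'dfghehggcfagfd')
  11 → (2, 'dhccdddcgdfghehggcfagfd')
  12 → (15, 'ehggcfagfd')
  13 → (20, 'fagfd')
  14 → (23, 'fd')
  15 → (1, 'fdhccdddcgdfghehggcfagfd')
  16 → (12, 'fghehggcfagfd')
  17 → (18, 'gcfagfd')
  18 → (10, 'gdfghehggcfagfd')
  19 → (22, 'gfd')
  20 → (17, 'ggcfagfd')
  21 → (13, 'ghehggcfagfd')
  22 → (3, 'hccdddcgdfghehggcfagfd')
  23 → (14, 'hehggcfagfd')
  24 → (16, 'hggcfagfd')

SA = [21, 4, 5, 19, 9, 24, 8, 7, 6, 0, 11, 2, 15, 20, 23, 1, 12, 18, 10, 22, 17, 13, 3, 14, 16]
i: (SA[i-1],SA[i]) lcp shared
  1: (21,4) 0 ''
  2: (4,5) 1 'c'
  3: (5,19) 1 'c'
  4: (19,9) 1 'c'
  5: (9,24) 0 ''
  6: (24,8) 1 'd'
  7: (8,7) 1 'd'
  8: (7,6) 2 'dd'
  9: (6,0) 1 'd'
  10: (0,11) 2 'df'
  11: (11,2) 1 'd'
  12: (2,15) 0 ''
  13: (15,20) 0 ''
  14: (20,23) 1 'f'
  15: (23,1) 2 'fd'
  16: (1,12) 1 'f'
  17: (12,18) 0 ''
  18: (18,10) 1 'g'
  19: (10,22) 1 'g'
  20: (22,17) 1 'g'
  21: (17,13) 1 'g'
  22: (13,3) 0 ''
  23: (3,14) 1 'h'
  24: (14,16) 1 'h'

n(n+1)/2 = 25·26/2 = 325
Σ LCP = 0 + 0 + 1 + 1 + 1 + 0 + 1 + 1 + 2 + 1 + 2 + 1 + 0 + 0 + 1 + 2 + 1 + 0 + 1 + 1 + 1 + 1 + 0 + 1 + 1 = 21
distinct = 325 − 21 = 304

304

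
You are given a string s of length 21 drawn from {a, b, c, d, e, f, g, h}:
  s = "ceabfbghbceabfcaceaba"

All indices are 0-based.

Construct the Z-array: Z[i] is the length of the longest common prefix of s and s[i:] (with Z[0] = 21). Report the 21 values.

[21, 0, 0, 0, 0, 0, 0, 0, 0, 5, 0, 0, 0, 0, 1, 0, 4, 0, 0, 0, 0]

Z[0]=21
i=1: fresh scan; Z[1]=0
i=2: fresh scan; Z[2]=0
i=3: fresh scan; Z[3]=0
i=4: fresh scan; Z[4]=0
i=5: fresh scan; Z[5]=0
i=6: fresh scan; Z[6]=0
i=7: fresh scan; Z[7]=0
i=8: fresh scan; Z[8]=0
i=9: fresh scan; Z[9]=5 extend→box=[9,14)
i=10: min(r-i=4, Z[1]=0)=0; Z[10]=0
i=11: min(r-i=3, Z[2]=0)=0; Z[11]=0
i=12: min(r-i=2, Z[3]=0)=0; Z[12]=0
i=13: min(r-i=1, Z[4]=0)=0; Z[13]=0
i=14: fresh scan; Z[14]=1 extend→box=[14,15)
i=15: fresh scan; Z[15]=0
i=16: fresh scan; Z[16]=4 extend→box=[16,20)
i=17: min(r-i=3, Z[1]=0)=0; Z[17]=0
i=18: min(r-i=2, Z[2]=0)=0; Z[18]=0
i=19: min(r-i=1, Z[3]=0)=0; Z[19]=0
i=20: fresh scan; Z[20]=0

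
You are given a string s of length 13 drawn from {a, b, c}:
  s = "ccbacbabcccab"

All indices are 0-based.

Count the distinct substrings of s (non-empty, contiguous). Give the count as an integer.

rank→(start, suffix):
  0 → (11, 'ab')
  1 → (6, 'abcccab')
  2 → (3, 'acbabcccab')
  3 → (12, 'b')
  4 → (5, 'babcccab')
  5 → (2, 'bacbabcccab')
  6 → (7, 'bcccab')
  7 → (10, 'cab')
  8 → (4, 'cbabcccab')
  9 → (1, 'cbacbabcccab')
  10 → (9, 'ccab')
  11 → (0, 'ccbacbabcccab')
  12 → (8, 'cccab')

SA = [11, 6, 3, 12, 5, 2, 7, 10, 4, 1, 9, 0, 8]
[i] adj suffixes → lcp
  [1] 11/6 → 2 ('ab')
  [2] 6/3 → 1 ('a')
  [3] 3/12 → 0 ('')
  [4] 12/5 → 1 ('b')
  [5] 5/2 → 2 ('ba')
  [6] 2/7 → 1 ('b')
  [7] 7/10 → 0 ('')
  [8] 10/4 → 1 ('c')
  [9] 4/1 → 3 ('cba')
  [10] 1/9 → 1 ('c')
  [11] 9/0 → 2 ('cc')
  [12] 0/8 → 2 ('cc')

n(n+1)/2 = 13·14/2 = 91
Σ LCP = 0 + 2 + 1 + 0 + 1 + 2 + 1 + 0 + 1 + 3 + 1 + 2 + 2 = 16
distinct = 91 − 16 = 75

75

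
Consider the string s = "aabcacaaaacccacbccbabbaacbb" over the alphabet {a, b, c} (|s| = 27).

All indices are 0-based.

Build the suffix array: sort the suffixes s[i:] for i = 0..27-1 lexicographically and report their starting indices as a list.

[6, 7, 0, 22, 8, 19, 1, 4, 23, 13, 9, 26, 21, 18, 25, 20, 2, 15, 5, 3, 12, 17, 24, 14, 11, 16, 10]

sorted suffixes:
  #0 SA[0]=6  'aaaacccacbccbabbaacbb'
  #1 SA[1]=7  'aaacccacbccbabbaacbb'
  #2 SA[2]=0  'aabcacaaaacccacbccbabbaacbb'
  #3 SA[3]=22  'aacbb'
  #4 SA[4]=8  'aacccacbccbabbaacbb'
  #5 SA[5]=19  'abbaacbb'
  #6 SA[6]=1  'abcacaaaacccacbccbabbaacbb'
  #7 SA[7]=4  'acaaaacccacbccbabbaacbb'
  #8 SA[8]=23  'acbb'
  #9 SA[9]=13  'acbccbabbaacbb'
  #10 SA[10]=9  'acccacbccbabbaacbb'
  #11 SA[11]=26  'b'
  #12 SA[12]=21  'baacbb'
  #13 SA[13]=18  'babbaacbb'
  #14 SA[14]=25  'bb'
  #15 SA[15]=20  'bbaacbb'
  #16 SA[16]=2  'bcacaaaacccacbccbabbaacbb'
  #17 SA[17]=15  'bccbabbaacbb'
  #18 SA[18]=5  'caaaacccacbccbabbaacbb'
  #19 SA[19]=3  'cacaaaacccacbccbabbaacbb'
  #20 SA[20]=12  'cacbccbabbaacbb'
  #21 SA[21]=17  'cbabbaacbb'
  #22 SA[22]=24  'cbb'
  #23 SA[23]=14  'cbccbabbaacbb'
  #24 SA[24]=11  'ccacbccbabbaacbb'
  #25 SA[25]=16  'ccbabbaacbb'
  #26 SA[26]=10  'cccacbccbabbaacbb'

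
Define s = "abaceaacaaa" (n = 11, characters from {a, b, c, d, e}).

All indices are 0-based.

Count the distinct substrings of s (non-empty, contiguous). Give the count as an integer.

rank→(start, suffix):
  0 → (10, 'a')
  1 → (9, 'aa')
  2 → (8, 'aaa')
  3 → (5, 'aacaaa')
  4 → (0, 'abaceaacaaa')
  5 → (6, 'acaaa')
  6 → (2, 'aceaacaaa')
  7 → (1, 'baceaacaaa')
  8 → (7, 'caaa')
  9 → (3, 'ceaacaaa')
  10 → (4, 'eaacaaa')

SA = [10, 9, 8, 5, 0, 6, 2, 1, 7, 3, 4]
[i] adj suffixes → lcp
  [1] 10/9 → 1 ('a')
  [2] 9/8 → 2 ('aa')
  [3] 8/5 → 2 ('aa')
  [4] 5/0 → 1 ('a')
  [5] 0/6 → 1 ('a')
  [6] 6/2 → 2 ('ac')
  [7] 2/1 → 0 ('')
  [8] 1/7 → 0 ('')
  [9] 7/3 → 1 ('c')
  [10] 3/4 → 0 ('')

n(n+1)/2 = 11·12/2 = 66
Σ LCP = 0 + 1 + 2 + 2 + 1 + 1 + 2 + 0 + 0 + 1 + 0 = 10
distinct = 66 − 10 = 56

56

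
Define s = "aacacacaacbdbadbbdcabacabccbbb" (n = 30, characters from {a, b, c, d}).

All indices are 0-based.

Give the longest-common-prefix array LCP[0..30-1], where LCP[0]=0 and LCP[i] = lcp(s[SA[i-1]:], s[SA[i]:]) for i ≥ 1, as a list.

[0, 3, 1, 2, 1, 3, 3, 5, 2, 1, 0, 1, 2, 1, 2, 2, 1, 1, 2, 0, 2, 3, 2, 4, 1, 2, 1, 0, 2, 1]

rank | idx | suffix
   0 |   0 | aacacacaacbdbadbbdcabacabccbbb
   1 |   7 | aacbdbadbbdcabacabccbbb
   2 |  19 | abacabccbbb
   3 |  23 | abccbbb
   4 |   5 | acaacbdbadbbdcabacabccbbb
   5 |  21 | acabccbbb
   6 |   3 | acacaacbdbadbbdcabacabccbbb
   7 |   1 | acacacaacbdbadbbdcabacabccbbb
   8 |   8 | acbdbadbbdcabacabccbbb
   9 |  13 | adbbdcabacabccbbb
  10 |  29 | b
  11 |  20 | bacabccbbb
  12 |  12 | badbbdcabacabccbbb
  13 |  28 | bb
  14 |  27 | bbb
  15 |  15 | bbdcabacabccbbb
  16 |  24 | bccbbb
  17 |  10 | bdbadbbdcabacabccbbb
  18 |  16 | bdcabacabccbbb
  19 |   6 | caacbdbadbbdcabacabccbbb
  20 |  18 | cabacabccbbb
  21 |  22 | cabccbbb
  22 |   4 | cacaacbdbadbbdcabacabccbbb
  23 |   2 | cacacaacbdbadbbdcabacabccbbb
  24 |  26 | cbbb
  25 |   9 | cbdbadbbdcabacabccbbb
  26 |  25 | ccbbb
  27 |  11 | dbadbbdcabacabccbbb
  28 |  14 | dbbdcabacabccbbb
  29 |  17 | dcabacabccbbb

SA = [0, 7, 19, 23, 5, 21, 3, 1, 8, 13, 29, 20, 12, 28, 27, 15, 24, 10, 16, 6, 18, 22, 4, 2, 26, 9, 25, 11, 14, 17]
rank  pair      lcp
   1  s[0:],s[7:]  3  'aac'
   2  s[7:],s[19:]  1  'a'
   3  s[19:],s[23:]  2  'ab'
   4  s[23:],s[5:]  1  'a'
   5  s[5:],s[21:]  3  'aca'
   6  s[21:],s[3:]  3  'aca'
   7  s[3:],s[1:]  5  'acaca'
   8  s[1:],s[8:]  2  'ac'
   9  s[8:],s[13:]  1  'a'
  10  s[13:],s[29:]  0  ''
  11  s[29:],s[20:]  1  'b'
  12  s[20:],s[12:]  2  'ba'
  13  s[12:],s[28:]  1  'b'
  14  s[28:],s[27:]  2  'bb'
  15  s[27:],s[15:]  2  'bb'
  16  s[15:],s[24:]  1  'b'
  17  s[24:],s[10:]  1  'b'
  18  s[10:],s[16:]  2  'bd'
  19  s[16:],s[6:]  0  ''
  20  s[6:],s[18:]  2  'ca'
  21  s[18:],s[22:]  3  'cab'
  22  s[22:],s[4:]  2  'ca'
  23  s[4:],s[2:]  4  'caca'
  24  s[2:],s[26:]  1  'c'
  25  s[26:],s[9:]  2  'cb'
  26  s[9:],s[25:]  1  'c'
  27  s[25:],s[11:]  0  ''
  28  s[11:],s[14:]  2  'db'
  29  s[14:],s[17:]  1  'd'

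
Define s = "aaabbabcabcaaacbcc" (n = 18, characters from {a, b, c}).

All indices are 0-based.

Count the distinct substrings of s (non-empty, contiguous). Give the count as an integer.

144

rank→(start, suffix):
  0 → (0, 'aaabbabcabcaaacbcc')
  1 → (11, 'aaacbcc')
  2 → (1, 'aabbabcabcaaacbcc')
  3 → (12, 'aacbcc')
  4 → (2, 'abbabcabcaaacbcc')
  5 → (8, 'abcaaacbcc')
  6 → (5, 'abcabcaaacbcc')
  7 → (13, 'acbcc')
  8 → (4, 'babcabcaaacbcc')
  9 → (3, 'bbabcabcaaacbcc')
  10 → (9, 'bcaaacbcc')
  11 → (6, 'bcabcaaacbcc')
  12 → (15, 'bcc')
  13 → (17, 'c')
  14 → (10, 'caaacbcc')
  15 → (7, 'cabcaaacbcc')
  16 → (14, 'cbcc')
  17 → (16, 'cc')

SA = [0, 11, 1, 12, 2, 8, 5, 13, 4, 3, 9, 6, 15, 17, 10, 7, 14, 16]
rank  pair      lcp
   1  s[0:],s[11:]  3  'aaa'
   2  s[11:],s[1:]  2  'aa'
   3  s[1:],s[12:]  2  'aa'
   4  s[12:],s[2:]  1  'a'
   5  s[2:],s[8:]  2  'ab'
   6  s[8:],s[5:]  4  'abca'
   7  s[5:],s[13:]  1  'a'
   8  s[13:],s[4:]  0  ''
   9  s[4:],s[3:]  1  'b'
  10  s[3:],s[9:]  1  'b'
  11  s[9:],s[6:]  3  'bca'
  12  s[6:],s[15:]  2  'bc'
  13  s[15:],s[17:]  0  ''
  14  s[17:],s[10:]  1  'c'
  15  s[10:],s[7:]  2  'ca'
  16  s[7:],s[14:]  1  'c'
  17  s[14:],s[16:]  1  'c'

n(n+1)/2 = 18·19/2 = 171
Σ LCP = 0 + 3 + 2 + 2 + 1 + 2 + 4 + 1 + 0 + 1 + 1 + 3 + 2 + 0 + 1 + 2 + 1 + 1 = 27
distinct = 171 − 27 = 144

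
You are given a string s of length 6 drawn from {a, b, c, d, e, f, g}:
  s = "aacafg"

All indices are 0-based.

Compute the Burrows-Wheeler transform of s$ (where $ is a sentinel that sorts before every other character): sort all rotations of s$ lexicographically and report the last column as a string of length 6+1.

rank  rotation last
    0  $aacafg  g
    1  aacafg$  $
    2  acafg$a  a
    3  afg$aac  c
    4  cafg$aa  a
    5  fg$aaca  a
    6  g$aacaf  f

g$acaaf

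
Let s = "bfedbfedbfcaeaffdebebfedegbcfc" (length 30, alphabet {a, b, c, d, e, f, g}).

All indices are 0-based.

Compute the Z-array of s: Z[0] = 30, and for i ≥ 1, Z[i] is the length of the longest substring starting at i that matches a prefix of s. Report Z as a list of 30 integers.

Z[0]=30
i=1: fresh scan; Z[1]=0
i=2: fresh scan; Z[2]=0
i=3: fresh scan; Z[3]=0
i=4: fresh scan; Z[4]=6 extend→box=[4,10)
i=5: min(r-i=5, Z[1]=0)=0; Z[5]=0
i=6: min(r-i=4, Z[2]=0)=0; Z[6]=0
i=7: min(r-i=3, Z[3]=0)=0; Z[7]=0
i=8: min(r-i=2, Z[4]=6)=2; Z[8]=2
i=9: min(r-i=1, Z[5]=0)=0; Z[9]=0
i=10: fresh scan; Z[10]=0
i=11: fresh scan; Z[11]=0
i=12: fresh scan; Z[12]=0
i=13: fresh scan; Z[13]=0
i=14: fresh scan; Z[14]=0
i=15: fresh scan; Z[15]=0
i=16: fresh scan; Z[16]=0
i=17: fresh scan; Z[17]=0
i=18: fresh scan; Z[18]=1 extend→box=[18,19)
i=19: fresh scan; Z[19]=0
i=20: fresh scan; Z[20]=4 extend→box=[20,24)
i=21: min(r-i=3, Z[1]=0)=0; Z[21]=0
i=22: min(r-i=2, Z[2]=0)=0; Z[22]=0
i=23: min(r-i=1, Z[3]=0)=0; Z[23]=0
i=24: fresh scan; Z[24]=0
i=25: fresh scan; Z[25]=0
i=26: fresh scan; Z[26]=1 extend→box=[26,27)
i=27: fresh scan; Z[27]=0
i=28: fresh scan; Z[28]=0
i=29: fresh scan; Z[29]=0

[30, 0, 0, 0, 6, 0, 0, 0, 2, 0, 0, 0, 0, 0, 0, 0, 0, 0, 1, 0, 4, 0, 0, 0, 0, 0, 1, 0, 0, 0]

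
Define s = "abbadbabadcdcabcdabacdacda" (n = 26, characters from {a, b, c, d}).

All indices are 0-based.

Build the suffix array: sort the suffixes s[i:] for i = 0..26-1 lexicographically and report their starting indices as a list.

rank | idx | suffix
   0 |  25 | a
   1 |  17 | abacdacda
   2 |   6 | abadcdcabcdabacdacda
   3 |   0 | abbadbabadcdcabcdabacdacda
   4 |  13 | abcdabacdacda
   5 |  22 | acda
   6 |  19 | acdacda
   7 |   3 | adbabadcdcabcdabacdacda
   8 |   8 | adcdcabcdabacdacda
   9 |   5 | babadcdcabcdabacdacda
  10 |  18 | bacdacda
  11 |   2 | badbabadcdcabcdabacdacda
  12 |   7 | badcdcabcdabacdacda
  13 |   1 | bbadbabadcdcabcdabacdacda
  14 |  14 | bcdabacdacda
  15 |  12 | cabcdabacdacda
  16 |  23 | cda
  17 |  15 | cdabacdacda
  18 |  20 | cdacda
  19 |  10 | cdcabcdabacdacda
  20 |  24 | da
  21 |  16 | dabacdacda
  22 |  21 | dacda
  23 |   4 | dbabadcdcabcdabacdacda
  24 |  11 | dcabcdabacdacda
  25 |   9 | dcdcabcdabacdacda

[25, 17, 6, 0, 13, 22, 19, 3, 8, 5, 18, 2, 7, 1, 14, 12, 23, 15, 20, 10, 24, 16, 21, 4, 11, 9]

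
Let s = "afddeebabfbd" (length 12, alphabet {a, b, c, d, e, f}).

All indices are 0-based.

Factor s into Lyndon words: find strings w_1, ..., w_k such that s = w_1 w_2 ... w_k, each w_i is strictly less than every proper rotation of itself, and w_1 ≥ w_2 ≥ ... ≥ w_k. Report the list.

emit factor 1: 'afddeeb' (i=0, period=7)
emit factor 2: 'abfbd' (i=7, period=5)

["afddeeb", "abfbd"]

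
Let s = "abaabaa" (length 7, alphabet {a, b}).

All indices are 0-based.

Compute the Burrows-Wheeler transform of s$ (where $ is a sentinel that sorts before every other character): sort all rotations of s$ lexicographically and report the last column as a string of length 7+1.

rank  rotation  last
    0  $abaabaa  a
    1  a$abaaba  a
    2  aa$abaab  b
    3  aabaa$ab  b
    4  abaa$aba  a
    5  abaabaa$  $
    6  baa$abaa  a
    7  baabaa$a  a

aabba$aa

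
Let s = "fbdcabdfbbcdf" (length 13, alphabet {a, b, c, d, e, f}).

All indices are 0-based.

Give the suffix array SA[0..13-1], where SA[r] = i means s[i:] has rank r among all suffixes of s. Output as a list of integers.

rank | idx | suffix
   0 |   4 | abdfbbcdf
   1 |   8 | bbcdf
   2 |   9 | bcdf
   3 |   1 | bdcabdfbbcdf
   4 |   5 | bdfbbcdf
   5 |   3 | cabdfbbcdf
   6 |  10 | cdf
   7 |   2 | dcabdfbbcdf
   8 |  11 | df
   9 |   6 | dfbbcdf
  10 |  12 | f
  11 |   7 | fbbcdf
  12 |   0 | fbdcabdfbbcdf

[4, 8, 9, 1, 5, 3, 10, 2, 11, 6, 12, 7, 0]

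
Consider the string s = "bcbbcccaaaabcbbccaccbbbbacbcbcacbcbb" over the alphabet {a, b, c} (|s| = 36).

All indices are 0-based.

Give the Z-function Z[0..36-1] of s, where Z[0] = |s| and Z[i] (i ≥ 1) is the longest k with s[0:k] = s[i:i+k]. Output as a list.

Z[0]=36
i=1: outside box; Z[1]=0
i=2: outside box; Z[2]=1 scan→box=[2,3)
i=3: outside box; Z[3]=2 scan→box=[3,5)
i=4: min(r-i=1, Z[1]=0)=0; Z[4]=0
i=5: outside box; Z[5]=0
i=6: outside box; Z[6]=0
i=7: outside box; Z[7]=0
i=8: outside box; Z[8]=0
i=9: outside box; Z[9]=0
i=10: outside box; Z[10]=0
i=11: outside box; Z[11]=6 scan→box=[11,17)
i=12: min(r-i=5, Z[1]=0)=0; Z[12]=0
i=13: min(r-i=4, Z[2]=1)=1; Z[13]=1
i=14: min(r-i=3, Z[3]=2)=2; Z[14]=2
i=15: min(r-i=2, Z[4]=0)=0; Z[15]=0
i=16: min(r-i=1, Z[5]=0)=0; Z[16]=0
i=17: outside box; Z[17]=0
i=18: outside box; Z[18]=0
i=19: outside box; Z[19]=0
i=20: outside box; Z[20]=1 scan→box=[20,21)
i=21: outside box; Z[21]=1 scan→box=[21,22)
i=22: outside box; Z[22]=1 scan→box=[22,23)
i=23: outside box; Z[23]=1 scan→box=[23,24)
i=24: outside box; Z[24]=0
i=25: outside box; Z[25]=0
i=26: outside box; Z[26]=3 scan→box=[26,29)
i=27: min(r-i=2, Z[1]=0)=0; Z[27]=0
i=28: min(r-i=1, Z[2]=1)=1; Z[28]=2 scan→box=[28,30)
i=29: min(r-i=1, Z[1]=0)=0; Z[29]=0
i=30: outside box; Z[30]=0
i=31: outside box; Z[31]=0
i=32: outside box; Z[32]=4 scan→box=[32,36)
i=33: min(r-i=3, Z[1]=0)=0; Z[33]=0
i=34: min(r-i=2, Z[2]=1)=1; Z[34]=1
i=35: min(r-i=1, Z[3]=2)=1; Z[35]=1

[36, 0, 1, 2, 0, 0, 0, 0, 0, 0, 0, 6, 0, 1, 2, 0, 0, 0, 0, 0, 1, 1, 1, 1, 0, 0, 3, 0, 2, 0, 0, 0, 4, 0, 1, 1]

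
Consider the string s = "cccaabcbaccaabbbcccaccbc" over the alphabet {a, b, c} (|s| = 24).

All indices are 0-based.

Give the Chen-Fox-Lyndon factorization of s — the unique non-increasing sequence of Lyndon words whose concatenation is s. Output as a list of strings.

["c", "c", "c", "aabcbacc", "aabbbcccaccbc"]

emit factor 1: 'c' (i=0, period=1)
emit factor 2: 'c' (i=1, period=1)
emit factor 3: 'c' (i=2, period=1)
emit factor 4: 'aabcbacc' (i=3, period=8)
emit factor 5: 'aabbbcccaccbc' (i=11, period=13)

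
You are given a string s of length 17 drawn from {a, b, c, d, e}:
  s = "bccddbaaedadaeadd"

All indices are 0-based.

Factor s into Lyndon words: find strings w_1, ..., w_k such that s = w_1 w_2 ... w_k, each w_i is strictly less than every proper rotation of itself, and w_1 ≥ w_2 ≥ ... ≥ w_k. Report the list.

emit factor 1: 'bccdd' (i=0, period=5)
emit factor 2: 'b' (i=5, period=1)
emit factor 3: 'aaedadaeadd' (i=6, period=11)

["bccdd", "b", "aaedadaeadd"]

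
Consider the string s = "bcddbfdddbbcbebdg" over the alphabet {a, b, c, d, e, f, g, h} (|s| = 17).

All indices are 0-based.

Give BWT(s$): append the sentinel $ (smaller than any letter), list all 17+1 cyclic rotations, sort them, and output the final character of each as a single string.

rank  rotation            last
    0  $bcddbfdddbbcbebdg  g
    1  bbcbebdg$bcddbfddd  d
    2  bcbebdg$bcddbfdddb  b
    3  bcddbfdddbbcbebdg$  $
    4  bdg$bcddbfdddbbcbe  e
    5  bebdg$bcddbfdddbbc  c
    6  bfdddbbcbebdg$bcdd  d
    7  cbebdg$bcddbfdddbb  b
    8  cddbfdddbbcbebdg$b  b
    9  dbbcbebdg$bcddbfdd  d
   10  dbfdddbbcbebdg$bcd  d
   11  ddbbcbebdg$bcddbfd  d
   12  ddbfdddbbcbebdg$bc  c
   13  dddbbcbebdg$bcddbf  f
   14  dg$bcddbfdddbbcbeb  b
   15  ebdg$bcddbfdddbbcb  b
   16  fdddbbcbebdg$bcddb  b
   17  g$bcddbfdddbbcbebd  d

gdb$ecdbbdddcfbbbd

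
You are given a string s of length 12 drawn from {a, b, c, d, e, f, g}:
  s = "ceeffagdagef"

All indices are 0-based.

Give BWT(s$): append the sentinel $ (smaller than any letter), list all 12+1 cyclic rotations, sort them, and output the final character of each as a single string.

ffd$gcgeefeaa

rank  rotation       last
    0  $ceeffagdagef  f
    1  agdagef$ceeff  f
    2  agef$ceeffagd  d
    3  ceeffagdagef$  $
    4  dagef$ceeffag  g
    5  eeffagdagef$c  c
    6  ef$ceeffagdag  g
    7  effagdagef$ce  e
    8  f$ceeffagdage  e
    9  fagdagef$ceef  f
   10  ffagdagef$cee  e
   11  gdagef$ceeffa  a
   12  gef$ceeffagda  a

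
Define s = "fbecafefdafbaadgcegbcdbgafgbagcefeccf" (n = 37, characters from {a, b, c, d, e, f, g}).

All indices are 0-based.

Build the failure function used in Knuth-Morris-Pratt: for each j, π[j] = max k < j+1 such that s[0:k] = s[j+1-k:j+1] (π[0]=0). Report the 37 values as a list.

[0, 0, 0, 0, 0, 1, 0, 1, 0, 0, 1, 2, 0, 0, 0, 0, 0, 0, 0, 0, 0, 0, 0, 0, 0, 1, 0, 0, 0, 0, 0, 0, 1, 0, 0, 0, 1]

π[0] = 0
j=1 s[j]='b': π[1]=0 (border '')
j=2 s[j]='e': π[2]=0 (border '')
j=3 s[j]='c': π[3]=0 (border '')
j=4 s[j]='a': π[4]=0 (border '')
j=5 s[j]='f': π[5]=1 (border 'f')
j=6 s[j]='e': k: 1→0; π[6]=0 (border '')
j=7 s[j]='f': π[7]=1 (border 'f')
j=8 s[j]='d': k: 1→0; π[8]=0 (border '')
j=9 s[j]='a': π[9]=0 (border '')
j=10 s[j]='f': π[10]=1 (border 'f')
j=11 s[j]='b': π[11]=2 (border 'fb')
j=12 s[j]='a': k: 2→0; π[12]=0 (border '')
j=13 s[j]='a': π[13]=0 (border '')
j=14 s[j]='d': π[14]=0 (border '')
j=15 s[j]='g': π[15]=0 (border '')
j=16 s[j]='c': π[16]=0 (border '')
j=17 s[j]='e': π[17]=0 (border '')
j=18 s[j]='g': π[18]=0 (border '')
j=19 s[j]='b': π[19]=0 (border '')
j=20 s[j]='c': π[20]=0 (border '')
j=21 s[j]='d': π[21]=0 (border '')
j=22 s[j]='b': π[22]=0 (border '')
j=23 s[j]='g': π[23]=0 (border '')
j=24 s[j]='a': π[24]=0 (border '')
j=25 s[j]='f': π[25]=1 (border 'f')
j=26 s[j]='g': k: 1→0; π[26]=0 (border '')
j=27 s[j]='b': π[27]=0 (border '')
j=28 s[j]='a': π[28]=0 (border '')
j=29 s[j]='g': π[29]=0 (border '')
j=30 s[j]='c': π[30]=0 (border '')
j=31 s[j]='e': π[31]=0 (border '')
j=32 s[j]='f': π[32]=1 (border 'f')
j=33 s[j]='e': k: 1→0; π[33]=0 (border '')
j=34 s[j]='c': π[34]=0 (border '')
j=35 s[j]='c': π[35]=0 (border '')
j=36 s[j]='f': π[36]=1 (border 'f')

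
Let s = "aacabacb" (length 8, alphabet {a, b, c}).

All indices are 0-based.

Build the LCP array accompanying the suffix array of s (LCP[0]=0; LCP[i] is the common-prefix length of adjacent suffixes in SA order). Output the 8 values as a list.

[0, 1, 1, 2, 0, 1, 0, 1]

rank | idx | suffix
   0 |   0 | aacabacb
   1 |   3 | abacb
   2 |   1 | acabacb
   3 |   5 | acb
   4 |   7 | b
   5 |   4 | bacb
   6 |   2 | cabacb
   7 |   6 | cb

SA = [0, 3, 1, 5, 7, 4, 2, 6]
i: (SA[i-1],SA[i]) lcp shared
  1: (0,3) 1 'a'
  2: (3,1) 1 'a'
  3: (1,5) 2 'ac'
  4: (5,7) 0 ''
  5: (7,4) 1 'b'
  6: (4,2) 0 ''
  7: (2,6) 1 'c'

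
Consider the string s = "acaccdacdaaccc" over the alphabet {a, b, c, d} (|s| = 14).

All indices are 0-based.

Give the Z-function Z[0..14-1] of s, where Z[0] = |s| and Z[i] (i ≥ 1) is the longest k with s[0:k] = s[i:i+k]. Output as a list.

[14, 0, 2, 0, 0, 0, 2, 0, 0, 1, 2, 0, 0, 0]

Z[0]=14
i=1: i≥r, start 0; Z[1]=0
i=2: i≥r, start 0; Z[2]=2 extend→box=[2,4)
i=3: min(r-i=1, Z[1]=0)=0; Z[3]=0
i=4: i≥r, start 0; Z[4]=0
i=5: i≥r, start 0; Z[5]=0
i=6: i≥r, start 0; Z[6]=2 extend→box=[6,8)
i=7: min(r-i=1, Z[1]=0)=0; Z[7]=0
i=8: i≥r, start 0; Z[8]=0
i=9: i≥r, start 0; Z[9]=1 extend→box=[9,10)
i=10: i≥r, start 0; Z[10]=2 extend→box=[10,12)
i=11: min(r-i=1, Z[1]=0)=0; Z[11]=0
i=12: i≥r, start 0; Z[12]=0
i=13: i≥r, start 0; Z[13]=0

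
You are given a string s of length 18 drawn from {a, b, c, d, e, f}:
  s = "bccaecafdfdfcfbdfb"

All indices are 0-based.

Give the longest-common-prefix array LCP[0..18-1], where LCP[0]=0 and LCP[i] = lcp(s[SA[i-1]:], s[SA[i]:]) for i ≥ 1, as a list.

[0, 1, 0, 1, 1, 0, 2, 1, 1, 0, 2, 2, 0, 0, 2, 1, 1, 3]

rank→(start, suffix):
  0 → (3, 'aecafdfdfcfbdfb')
  1 → (6, 'afdfdfcfbdfb')
  2 → (17, 'b')
  3 → (0, 'bccaecafdfdfcfbdfb')
  4 → (14, 'bdfb')
  5 → (2, 'caecafdfdfcfbdfb')
  6 → (5, 'cafdfdfcfbdfb')
  7 → (1, 'ccaecafdfdfcfbdfb')
  8 → (12, 'cfbdfb')
  9 → (15, 'dfb')
  10 → (10, 'dfcfbdfb')
  11 → (8, 'dfdfcfbdfb')
  12 → (4, 'ecafdfdfcfbdfb')
  13 → (16, 'fb')
  14 → (13, 'fbdfb')
  15 → (11, 'fcfbdfb')
  16 → (9, 'fdfcfbdfb')
  17 → (7, 'fdfdfcfbdfb')

SA = [3, 6, 17, 0, 14, 2, 5, 1, 12, 15, 10, 8, 4, 16, 13, 11, 9, 7]
i: (SA[i-1],SA[i]) lcp shared
  1: (3,6) 1 'a'
  2: (6,17) 0 ''
  3: (17,0) 1 'b'
  4: (0,14) 1 'b'
  5: (14,2) 0 ''
  6: (2,5) 2 'ca'
  7: (5,1) 1 'c'
  8: (1,12) 1 'c'
  9: (12,15) 0 ''
  10: (15,10) 2 'df'
  11: (10,8) 2 'df'
  12: (8,4) 0 ''
  13: (4,16) 0 ''
  14: (16,13) 2 'fb'
  15: (13,11) 1 'f'
  16: (11,9) 1 'f'
  17: (9,7) 3 'fdf'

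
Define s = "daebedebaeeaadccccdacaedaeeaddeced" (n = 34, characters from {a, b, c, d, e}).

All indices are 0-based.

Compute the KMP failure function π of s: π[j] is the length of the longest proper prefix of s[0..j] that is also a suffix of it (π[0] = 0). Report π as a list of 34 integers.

π[0] = 0
j=1 s[j]='a': π[1]=0 (border '')
j=2 s[j]='e': π[2]=0 (border '')
j=3 s[j]='b': π[3]=0 (border '')
j=4 s[j]='e': π[4]=0 (border '')
j=5 s[j]='d': π[5]=1 (border 'd')
j=6 s[j]='e': k: 1→0; π[6]=0 (border '')
j=7 s[j]='b': π[7]=0 (border '')
j=8 s[j]='a': π[8]=0 (border '')
j=9 s[j]='e': π[9]=0 (border '')
j=10 s[j]='e': π[10]=0 (border '')
j=11 s[j]='a': π[11]=0 (border '')
j=12 s[j]='a': π[12]=0 (border '')
j=13 s[j]='d': π[13]=1 (border 'd')
j=14 s[j]='c': k: 1→0; π[14]=0 (border '')
j=15 s[j]='c': π[15]=0 (border '')
j=16 s[j]='c': π[16]=0 (border '')
j=17 s[j]='c': π[17]=0 (border '')
j=18 s[j]='d': π[18]=1 (border 'd')
j=19 s[j]='a': π[19]=2 (border 'da')
j=20 s[j]='c': k: 2→0; π[20]=0 (border '')
j=21 s[j]='a': π[21]=0 (border '')
j=22 s[j]='e': π[22]=0 (border '')
j=23 s[j]='d': π[23]=1 (border 'd')
j=24 s[j]='a': π[24]=2 (border 'da')
j=25 s[j]='e': π[25]=3 (border 'dae')
j=26 s[j]='e': k: 3→0; π[26]=0 (border '')
j=27 s[j]='a': π[27]=0 (border '')
j=28 s[j]='d': π[28]=1 (border 'd')
j=29 s[j]='d': k: 1→0; π[29]=1 (border 'd')
j=30 s[j]='e': k: 1→0; π[30]=0 (border '')
j=31 s[j]='c': π[31]=0 (border '')
j=32 s[j]='e': π[32]=0 (border '')
j=33 s[j]='d': π[33]=1 (border 'd')

[0, 0, 0, 0, 0, 1, 0, 0, 0, 0, 0, 0, 0, 1, 0, 0, 0, 0, 1, 2, 0, 0, 0, 1, 2, 3, 0, 0, 1, 1, 0, 0, 0, 1]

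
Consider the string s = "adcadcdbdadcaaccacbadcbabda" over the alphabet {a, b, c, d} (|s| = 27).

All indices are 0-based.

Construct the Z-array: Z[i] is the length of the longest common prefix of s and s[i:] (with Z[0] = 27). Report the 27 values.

[27, 0, 0, 3, 0, 0, 0, 0, 0, 4, 0, 0, 1, 1, 0, 0, 1, 0, 0, 3, 0, 0, 0, 1, 0, 0, 1]

Z[0]=27
i=1: i≥r, start 0; Z[1]=0
i=2: i≥r, start 0; Z[2]=0
i=3: i≥r, start 0; Z[3]=3 extend→box=[3,6)
i=4: min(r-i=2, Z[1]=0)=0; Z[4]=0
i=5: min(r-i=1, Z[2]=0)=0; Z[5]=0
i=6: i≥r, start 0; Z[6]=0
i=7: i≥r, start 0; Z[7]=0
i=8: i≥r, start 0; Z[8]=0
i=9: i≥r, start 0; Z[9]=4 extend→box=[9,13)
i=10: min(r-i=3, Z[1]=0)=0; Z[10]=0
i=11: min(r-i=2, Z[2]=0)=0; Z[11]=0
i=12: min(r-i=1, Z[3]=3)=1; Z[12]=1
i=13: i≥r, start 0; Z[13]=1 extend→box=[13,14)
i=14: i≥r, start 0; Z[14]=0
i=15: i≥r, start 0; Z[15]=0
i=16: i≥r, start 0; Z[16]=1 extend→box=[16,17)
i=17: i≥r, start 0; Z[17]=0
i=18: i≥r, start 0; Z[18]=0
i=19: i≥r, start 0; Z[19]=3 extend→box=[19,22)
i=20: min(r-i=2, Z[1]=0)=0; Z[20]=0
i=21: min(r-i=1, Z[2]=0)=0; Z[21]=0
i=22: i≥r, start 0; Z[22]=0
i=23: i≥r, start 0; Z[23]=1 extend→box=[23,24)
i=24: i≥r, start 0; Z[24]=0
i=25: i≥r, start 0; Z[25]=0
i=26: i≥r, start 0; Z[26]=1 extend→box=[26,27)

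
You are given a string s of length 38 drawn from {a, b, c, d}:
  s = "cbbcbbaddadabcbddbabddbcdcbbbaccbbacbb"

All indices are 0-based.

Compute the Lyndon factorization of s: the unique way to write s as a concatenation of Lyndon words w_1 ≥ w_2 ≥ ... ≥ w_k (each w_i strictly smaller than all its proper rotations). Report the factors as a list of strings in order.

["c", "bbc", "b", "b", "add", "ad", "abcbddbabddbcdcbbbaccbbacbb"]

emit factor 1: 'c' (i=0, period=1)
emit factor 2: 'bbc' (i=1, period=3)
emit factor 3: 'b' (i=4, period=1)
emit factor 4: 'b' (i=5, period=1)
emit factor 5: 'add' (i=6, period=3)
emit factor 6: 'ad' (i=9, period=2)
emit factor 7: 'abcbddbabddbcdcbbbaccbbacbb' (i=11, period=27)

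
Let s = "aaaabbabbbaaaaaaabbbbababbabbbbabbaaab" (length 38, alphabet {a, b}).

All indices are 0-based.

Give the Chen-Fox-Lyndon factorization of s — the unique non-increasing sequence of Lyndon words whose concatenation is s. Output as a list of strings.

["aaaabbabbb", "aaaaaaabbbbababbabbbbabbaaab"]

emit factor 1: 'aaaabbabbb' (i=0, period=10)
emit factor 2: 'aaaaaaabbbbababbabbbbabbaaab' (i=10, period=28)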